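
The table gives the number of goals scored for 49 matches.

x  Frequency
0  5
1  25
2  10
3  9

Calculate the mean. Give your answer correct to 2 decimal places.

Values: 0, 1, 2, 3
Σfx = 5×0 + 25×1 + 10×2 + 9×3 = 72
n = Σf = 49
Mean = 72 / 49 = 1.4694

1.47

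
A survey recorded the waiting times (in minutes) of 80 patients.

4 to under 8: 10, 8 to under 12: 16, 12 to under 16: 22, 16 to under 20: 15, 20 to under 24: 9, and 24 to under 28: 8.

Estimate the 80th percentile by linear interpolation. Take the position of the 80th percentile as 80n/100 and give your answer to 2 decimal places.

20.44

Cumulative frequencies: 10, 26, 48, 63, 72, 80
n = 80; position = 80n/100 = 64.
This falls in the class 20 to under 24: L = 20, F = 63, f = 9, h = 4.
80th percentile ≈ 20 + ((64 − 63) / 9) × 4 = 20.4444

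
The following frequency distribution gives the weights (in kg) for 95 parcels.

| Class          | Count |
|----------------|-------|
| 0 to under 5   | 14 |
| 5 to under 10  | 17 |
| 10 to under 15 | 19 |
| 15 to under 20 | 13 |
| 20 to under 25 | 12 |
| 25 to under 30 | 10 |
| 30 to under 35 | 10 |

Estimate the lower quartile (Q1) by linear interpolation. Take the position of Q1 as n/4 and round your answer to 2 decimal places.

Cumulative frequencies: 14, 31, 50, 63, 75, 85, 95
n = 95; position = n/4 = 23.75.
This falls in the class 5 to under 10: L = 5, F = 14, f = 17, h = 5.
Lower quartile ≈ 5 + ((23.75 − 14) / 17) × 5 = 7.8676

7.87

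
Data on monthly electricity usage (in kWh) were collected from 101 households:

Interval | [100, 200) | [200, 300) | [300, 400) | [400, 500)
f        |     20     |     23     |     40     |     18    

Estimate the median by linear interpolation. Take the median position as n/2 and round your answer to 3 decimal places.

318.750

Cumulative frequencies: 20, 43, 83, 101
n = 101; position = n/2 = 50.5.
This falls in the class [300, 400): L = 300, F = 43, f = 40, h = 100.
Median ≈ 300 + ((50.5 − 43) / 40) × 100 = 318.7500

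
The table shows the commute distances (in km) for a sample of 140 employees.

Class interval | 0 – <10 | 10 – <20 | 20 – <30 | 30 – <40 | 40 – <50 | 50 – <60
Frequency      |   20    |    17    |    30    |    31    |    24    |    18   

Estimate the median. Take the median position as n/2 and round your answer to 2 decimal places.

Cumulative frequencies: 20, 37, 67, 98, 122, 140
n = 140; position = n/2 = 70.
This falls in the class 30 – <40: L = 30, F = 67, f = 31, h = 10.
Median ≈ 30 + ((70 − 67) / 31) × 10 = 30.9677

30.97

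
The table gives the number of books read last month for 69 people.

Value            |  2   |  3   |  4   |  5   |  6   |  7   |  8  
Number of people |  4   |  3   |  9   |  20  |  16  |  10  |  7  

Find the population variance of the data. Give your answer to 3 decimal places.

Values: 2, 3, 4, 5, 6, 7, 8
n = 69, Σfx = 375, mean = 5.4348
Σfx² = 2201
Σf(x − x̄)² = Σfx² − (Σfx)²/n = 2201 − 375²/69 = 162.9565
Population variance = 162.9565 / 69 = 2.3617

2.362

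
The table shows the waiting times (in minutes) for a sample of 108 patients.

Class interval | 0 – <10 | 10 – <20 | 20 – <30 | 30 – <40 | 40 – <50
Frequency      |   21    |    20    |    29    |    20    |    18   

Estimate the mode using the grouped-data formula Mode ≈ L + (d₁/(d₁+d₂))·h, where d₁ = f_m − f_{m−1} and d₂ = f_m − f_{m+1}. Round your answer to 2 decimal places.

25.00

Modal class: 20 – <30 (highest frequency 29).
d₁ = 29 − 20 = 9, d₂ = 29 − 20 = 9
Mode ≈ 20 + (9/(9+9)) × 10 = 20 + 5.0000 = 25.0000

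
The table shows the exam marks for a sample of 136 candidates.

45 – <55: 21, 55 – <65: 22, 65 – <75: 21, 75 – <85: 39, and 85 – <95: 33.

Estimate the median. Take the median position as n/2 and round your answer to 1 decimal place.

76.0

Cumulative frequencies: 21, 43, 64, 103, 136
n = 136; position = n/2 = 68.
This falls in the class 75 – <85: L = 75, F = 64, f = 39, h = 10.
Median ≈ 75 + ((68 − 64) / 39) × 10 = 76.0256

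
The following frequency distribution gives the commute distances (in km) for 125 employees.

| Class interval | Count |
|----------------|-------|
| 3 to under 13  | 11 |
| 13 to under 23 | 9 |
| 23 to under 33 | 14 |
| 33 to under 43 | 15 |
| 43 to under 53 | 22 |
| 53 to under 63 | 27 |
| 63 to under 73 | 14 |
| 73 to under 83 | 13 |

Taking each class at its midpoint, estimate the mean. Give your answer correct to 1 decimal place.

46.4

Midpoints: 8, 18, 28, 38, 48, 58, 68, 78
Σfm = 11×8 + 9×18 + 14×28 + 15×38 + 22×48 + 27×58 + 14×68 + 13×78 = 5800
n = Σf = 125
Mean = 5800 / 125 = 46.4000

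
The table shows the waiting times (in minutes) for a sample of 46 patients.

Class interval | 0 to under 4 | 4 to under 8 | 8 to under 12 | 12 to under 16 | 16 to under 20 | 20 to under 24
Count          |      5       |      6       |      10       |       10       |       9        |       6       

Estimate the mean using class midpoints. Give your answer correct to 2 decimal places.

Midpoints: 2, 6, 10, 14, 18, 22
Σfm = 5×2 + 6×6 + 10×10 + 10×14 + 9×18 + 6×22 = 580
n = Σf = 46
Mean = 580 / 46 = 12.6087

12.61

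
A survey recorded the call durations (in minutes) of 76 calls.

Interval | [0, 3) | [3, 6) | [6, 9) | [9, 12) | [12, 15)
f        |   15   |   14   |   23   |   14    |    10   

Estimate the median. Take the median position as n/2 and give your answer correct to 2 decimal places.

7.17

Cumulative frequencies: 15, 29, 52, 66, 76
n = 76; position = n/2 = 38.
This falls in the class [6, 9): L = 6, F = 29, f = 23, h = 3.
Median ≈ 6 + ((38 − 29) / 23) × 3 = 7.1739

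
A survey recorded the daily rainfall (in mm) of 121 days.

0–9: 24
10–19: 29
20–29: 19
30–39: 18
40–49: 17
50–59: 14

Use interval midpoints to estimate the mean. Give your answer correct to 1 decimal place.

25.9

Midpoints: 4.5, 14.5, 24.5, 34.5, 44.5, 54.5
Σfm = 24×4.5 + 29×14.5 + 19×24.5 + 18×34.5 + 17×44.5 + 14×54.5 = 3134.5
n = Σf = 121
Mean = 3134.5 / 121 = 25.9050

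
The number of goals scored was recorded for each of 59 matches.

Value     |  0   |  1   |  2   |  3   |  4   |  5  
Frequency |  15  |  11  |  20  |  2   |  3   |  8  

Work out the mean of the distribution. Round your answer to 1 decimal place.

1.8

Values: 0, 1, 2, 3, 4, 5
Σfx = 15×0 + 11×1 + 20×2 + 2×3 + 3×4 + 8×5 = 109
n = Σf = 59
Mean = 109 / 59 = 1.8475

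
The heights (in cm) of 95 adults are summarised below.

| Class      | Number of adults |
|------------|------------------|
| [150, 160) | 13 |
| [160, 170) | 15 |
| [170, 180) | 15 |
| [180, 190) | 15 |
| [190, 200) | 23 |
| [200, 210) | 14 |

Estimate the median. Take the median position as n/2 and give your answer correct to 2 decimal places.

Cumulative frequencies: 13, 28, 43, 58, 81, 95
n = 95; position = n/2 = 47.5.
This falls in the class [180, 190): L = 180, F = 43, f = 15, h = 10.
Median ≈ 180 + ((47.5 − 43) / 15) × 10 = 183.0000

183.00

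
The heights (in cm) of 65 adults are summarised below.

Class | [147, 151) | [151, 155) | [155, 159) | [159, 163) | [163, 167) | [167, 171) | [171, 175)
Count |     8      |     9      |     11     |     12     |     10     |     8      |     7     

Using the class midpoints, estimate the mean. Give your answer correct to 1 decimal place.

160.6

Midpoints: 149, 153, 157, 161, 165, 169, 173
Σfm = 8×149 + 9×153 + 11×157 + 12×161 + 10×165 + 8×169 + 7×173 = 10441
n = Σf = 65
Mean = 10441 / 65 = 160.6308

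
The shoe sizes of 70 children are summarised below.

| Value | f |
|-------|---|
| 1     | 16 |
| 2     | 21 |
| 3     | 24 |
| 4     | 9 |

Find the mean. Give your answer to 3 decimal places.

2.371

Values: 1, 2, 3, 4
Σfx = 16×1 + 21×2 + 24×3 + 9×4 = 166
n = Σf = 70
Mean = 166 / 70 = 2.3714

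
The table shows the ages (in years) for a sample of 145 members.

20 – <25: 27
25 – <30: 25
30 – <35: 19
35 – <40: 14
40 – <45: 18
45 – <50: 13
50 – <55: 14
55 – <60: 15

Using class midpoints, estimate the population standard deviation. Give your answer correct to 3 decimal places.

11.729

Midpoints: 22.5, 27.5, 32.5, 37.5, 42.5, 47.5, 52.5, 57.5
n = 145, Σfm = 5417.5, mean = 37.3621
Σfm² = 222356.25
Σf(m − x̄)² = Σfm² − (Σfm)²/n = 222356.25 − 5417.5²/145 = 19947.2414
Population variance = 19947.2414 / 145 = 137.5672
Standard deviation = √137.5672 = 11.7289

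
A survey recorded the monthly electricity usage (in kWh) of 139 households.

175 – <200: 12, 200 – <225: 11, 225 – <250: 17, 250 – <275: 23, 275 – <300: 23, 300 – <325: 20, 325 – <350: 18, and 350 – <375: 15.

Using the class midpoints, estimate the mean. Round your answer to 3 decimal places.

280.845

Midpoints: 187.5, 212.5, 237.5, 262.5, 287.5, 312.5, 337.5, 362.5
Σfm = 12×187.5 + 11×212.5 + 17×237.5 + 23×262.5 + 23×287.5 + 20×312.5 + 18×337.5 + 15×362.5 = 39037.5
n = Σf = 139
Mean = 39037.5 / 139 = 280.8453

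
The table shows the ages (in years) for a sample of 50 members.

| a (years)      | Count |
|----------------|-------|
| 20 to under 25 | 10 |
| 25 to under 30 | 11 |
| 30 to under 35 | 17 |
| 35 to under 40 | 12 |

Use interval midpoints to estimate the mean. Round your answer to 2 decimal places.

Midpoints: 22.5, 27.5, 32.5, 37.5
Σfm = 10×22.5 + 11×27.5 + 17×32.5 + 12×37.5 = 1530
n = Σf = 50
Mean = 1530 / 50 = 30.6000

30.60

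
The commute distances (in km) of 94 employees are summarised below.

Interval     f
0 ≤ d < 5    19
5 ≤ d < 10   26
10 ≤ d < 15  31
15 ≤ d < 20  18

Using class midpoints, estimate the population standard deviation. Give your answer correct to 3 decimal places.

Midpoints: 2.5, 7.5, 12.5, 17.5
n = 94, Σfm = 945, mean = 10.0532
Σfm² = 11937.5
Σf(m − x̄)² = Σfm² − (Σfm)²/n = 11937.5 − 945²/94 = 2437.2340
Population variance = 2437.2340 / 94 = 25.9280
Standard deviation = √25.9280 = 5.0920

5.092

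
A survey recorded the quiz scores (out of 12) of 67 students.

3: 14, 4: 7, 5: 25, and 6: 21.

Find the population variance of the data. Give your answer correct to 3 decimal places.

1.210

Values: 3, 4, 5, 6
n = 67, Σfx = 321, mean = 4.7910
Σfx² = 1619
Σf(x − x̄)² = Σfx² − (Σfx)²/n = 1619 − 321²/67 = 81.0746
Population variance = 81.0746 / 67 = 1.2101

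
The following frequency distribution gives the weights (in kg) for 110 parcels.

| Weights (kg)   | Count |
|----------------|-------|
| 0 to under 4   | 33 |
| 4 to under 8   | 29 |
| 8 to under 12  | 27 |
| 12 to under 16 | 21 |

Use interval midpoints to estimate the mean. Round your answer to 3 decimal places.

Midpoints: 2, 6, 10, 14
Σfm = 33×2 + 29×6 + 27×10 + 21×14 = 804
n = Σf = 110
Mean = 804 / 110 = 7.3091

7.309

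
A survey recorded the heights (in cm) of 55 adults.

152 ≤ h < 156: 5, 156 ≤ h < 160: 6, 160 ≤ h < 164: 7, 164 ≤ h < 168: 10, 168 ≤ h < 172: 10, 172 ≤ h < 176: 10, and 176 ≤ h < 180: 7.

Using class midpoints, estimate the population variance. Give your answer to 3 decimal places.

53.453

Midpoints: 154, 158, 162, 166, 170, 174, 178
n = 55, Σfm = 9198, mean = 167.2364
Σfm² = 1541180
Σf(m − x̄)² = Σfm² − (Σfm)²/n = 1541180 − 9198²/55 = 2939.9273
Population variance = 2939.9273 / 55 = 53.4532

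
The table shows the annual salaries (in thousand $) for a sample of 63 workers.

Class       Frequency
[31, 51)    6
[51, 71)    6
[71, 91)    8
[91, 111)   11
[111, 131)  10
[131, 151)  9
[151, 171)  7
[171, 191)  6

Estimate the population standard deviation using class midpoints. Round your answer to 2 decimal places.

41.52

Midpoints: 41, 61, 81, 101, 121, 141, 161, 181
n = 63, Σfm = 7063, mean = 112.1111
Σfm² = 900463
Σf(m − x̄)² = Σfm² − (Σfm)²/n = 900463 − 7063²/63 = 108622.2222
Population variance = 108622.2222 / 63 = 1724.1623
Standard deviation = √1724.1623 = 41.5230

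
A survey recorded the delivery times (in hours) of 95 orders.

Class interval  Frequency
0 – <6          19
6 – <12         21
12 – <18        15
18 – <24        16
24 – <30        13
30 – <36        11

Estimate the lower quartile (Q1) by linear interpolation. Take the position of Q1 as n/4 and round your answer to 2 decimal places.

7.36

Cumulative frequencies: 19, 40, 55, 71, 84, 95
n = 95; position = n/4 = 23.75.
This falls in the class 6 – <12: L = 6, F = 19, f = 21, h = 6.
Lower quartile ≈ 6 + ((23.75 − 19) / 21) × 6 = 7.3571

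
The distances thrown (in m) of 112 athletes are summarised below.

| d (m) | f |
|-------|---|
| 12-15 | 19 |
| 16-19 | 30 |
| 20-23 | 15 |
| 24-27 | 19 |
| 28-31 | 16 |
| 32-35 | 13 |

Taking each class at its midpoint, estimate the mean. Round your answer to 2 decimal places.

22.29

Midpoints: 13.5, 17.5, 21.5, 25.5, 29.5, 33.5
Σfm = 19×13.5 + 30×17.5 + 15×21.5 + 19×25.5 + 16×29.5 + 13×33.5 = 2496
n = Σf = 112
Mean = 2496 / 112 = 22.2857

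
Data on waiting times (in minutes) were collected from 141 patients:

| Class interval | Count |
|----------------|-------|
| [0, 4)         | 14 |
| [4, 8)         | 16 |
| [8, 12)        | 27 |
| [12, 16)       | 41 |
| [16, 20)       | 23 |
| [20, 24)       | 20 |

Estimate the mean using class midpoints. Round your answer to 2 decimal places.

12.92

Midpoints: 2, 6, 10, 14, 18, 22
Σfm = 14×2 + 16×6 + 27×10 + 41×14 + 23×18 + 20×22 = 1822
n = Σf = 141
Mean = 1822 / 141 = 12.9220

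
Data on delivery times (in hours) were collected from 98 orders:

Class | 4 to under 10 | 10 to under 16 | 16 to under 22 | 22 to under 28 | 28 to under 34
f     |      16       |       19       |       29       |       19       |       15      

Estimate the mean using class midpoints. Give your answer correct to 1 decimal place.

18.9

Midpoints: 7, 13, 19, 25, 31
Σfm = 16×7 + 19×13 + 29×19 + 19×25 + 15×31 = 1850
n = Σf = 98
Mean = 1850 / 98 = 18.8776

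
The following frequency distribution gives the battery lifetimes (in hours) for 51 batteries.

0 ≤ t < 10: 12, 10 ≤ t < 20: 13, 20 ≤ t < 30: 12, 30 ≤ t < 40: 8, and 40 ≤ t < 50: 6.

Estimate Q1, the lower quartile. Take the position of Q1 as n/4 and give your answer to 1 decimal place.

10.6

Cumulative frequencies: 12, 25, 37, 45, 51
n = 51; position = n/4 = 12.75.
This falls in the class 10 ≤ t < 20: L = 10, F = 12, f = 13, h = 10.
Lower quartile ≈ 10 + ((12.75 − 12) / 13) × 10 = 10.5769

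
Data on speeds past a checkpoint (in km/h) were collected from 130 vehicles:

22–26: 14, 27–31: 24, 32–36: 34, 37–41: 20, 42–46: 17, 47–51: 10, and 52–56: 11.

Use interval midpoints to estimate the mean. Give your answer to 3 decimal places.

36.923

Midpoints: 24, 29, 34, 39, 44, 49, 54
Σfm = 14×24 + 24×29 + 34×34 + 20×39 + 17×44 + 10×49 + 11×54 = 4800
n = Σf = 130
Mean = 4800 / 130 = 36.9231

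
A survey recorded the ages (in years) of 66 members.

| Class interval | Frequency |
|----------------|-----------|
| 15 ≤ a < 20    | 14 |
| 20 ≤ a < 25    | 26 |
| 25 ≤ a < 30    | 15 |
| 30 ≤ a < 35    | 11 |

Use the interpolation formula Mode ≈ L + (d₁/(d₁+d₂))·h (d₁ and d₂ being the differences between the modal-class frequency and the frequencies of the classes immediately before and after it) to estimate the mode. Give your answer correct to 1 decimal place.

22.6

Modal class: 20 ≤ a < 25 (highest frequency 26).
d₁ = 26 − 14 = 12, d₂ = 26 − 15 = 11
Mode ≈ 20 + (12/(12+11)) × 5 = 20 + 2.6087 = 22.6087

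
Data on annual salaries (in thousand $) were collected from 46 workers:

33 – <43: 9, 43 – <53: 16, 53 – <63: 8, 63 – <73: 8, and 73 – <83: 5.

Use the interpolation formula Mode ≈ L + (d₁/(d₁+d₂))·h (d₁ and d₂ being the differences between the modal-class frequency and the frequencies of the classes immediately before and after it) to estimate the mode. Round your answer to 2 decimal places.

Modal class: 43 – <53 (highest frequency 16).
d₁ = 16 − 9 = 7, d₂ = 16 − 8 = 8
Mode ≈ 43 + (7/(7+8)) × 10 = 43 + 4.6667 = 47.6667

47.67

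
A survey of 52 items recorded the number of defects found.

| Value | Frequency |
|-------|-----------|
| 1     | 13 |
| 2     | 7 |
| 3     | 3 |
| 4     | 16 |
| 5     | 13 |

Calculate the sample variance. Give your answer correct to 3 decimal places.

Values: 1, 2, 3, 4, 5
n = 52, Σfx = 165, mean = 3.1731
Σfx² = 649
Σf(x − x̄)² = Σfx² − (Σfx)²/n = 649 − 165²/52 = 125.4423
Sample variance = 125.4423 / 51 = 2.4597

2.460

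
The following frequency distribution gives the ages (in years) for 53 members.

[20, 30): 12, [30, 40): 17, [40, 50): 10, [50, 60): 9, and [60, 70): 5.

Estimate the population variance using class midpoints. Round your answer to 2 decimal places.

160.13

Midpoints: 25, 35, 45, 55, 65
n = 53, Σfm = 2165, mean = 40.8491
Σfm² = 96925
Σf(m − x̄)² = Σfm² − (Σfm)²/n = 96925 − 2165²/53 = 8486.7925
Population variance = 8486.7925 / 53 = 160.1282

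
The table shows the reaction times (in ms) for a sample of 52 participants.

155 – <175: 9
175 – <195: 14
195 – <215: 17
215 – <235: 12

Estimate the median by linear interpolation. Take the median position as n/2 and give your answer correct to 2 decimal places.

Cumulative frequencies: 9, 23, 40, 52
n = 52; position = n/2 = 26.
This falls in the class 195 – <215: L = 195, F = 23, f = 17, h = 20.
Median ≈ 195 + ((26 − 23) / 17) × 20 = 198.5294

198.53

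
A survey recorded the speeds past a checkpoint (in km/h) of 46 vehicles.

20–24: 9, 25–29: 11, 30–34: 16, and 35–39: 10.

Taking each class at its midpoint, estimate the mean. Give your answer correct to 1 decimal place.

Midpoints: 22, 27, 32, 37
Σfm = 9×22 + 11×27 + 16×32 + 10×37 = 1377
n = Σf = 46
Mean = 1377 / 46 = 29.9348

29.9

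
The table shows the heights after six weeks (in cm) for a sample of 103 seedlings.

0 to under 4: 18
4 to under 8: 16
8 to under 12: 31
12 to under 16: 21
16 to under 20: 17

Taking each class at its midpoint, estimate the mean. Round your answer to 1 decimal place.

Midpoints: 2, 6, 10, 14, 18
Σfm = 18×2 + 16×6 + 31×10 + 21×14 + 17×18 = 1042
n = Σf = 103
Mean = 1042 / 103 = 10.1165

10.1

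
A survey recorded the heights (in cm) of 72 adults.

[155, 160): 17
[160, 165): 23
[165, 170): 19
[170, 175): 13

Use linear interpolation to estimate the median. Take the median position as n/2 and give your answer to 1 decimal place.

164.1

Cumulative frequencies: 17, 40, 59, 72
n = 72; position = n/2 = 36.
This falls in the class [160, 165): L = 160, F = 17, f = 23, h = 5.
Median ≈ 160 + ((36 − 17) / 23) × 5 = 164.1304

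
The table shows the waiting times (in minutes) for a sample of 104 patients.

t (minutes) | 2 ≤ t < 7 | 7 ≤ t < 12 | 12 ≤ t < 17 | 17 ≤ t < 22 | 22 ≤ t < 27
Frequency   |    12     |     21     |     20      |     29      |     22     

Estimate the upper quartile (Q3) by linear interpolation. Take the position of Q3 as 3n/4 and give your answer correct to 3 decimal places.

21.310

Cumulative frequencies: 12, 33, 53, 82, 104
n = 104; position = 3n/4 = 78.
This falls in the class 17 ≤ t < 22: L = 17, F = 53, f = 29, h = 5.
Upper quartile ≈ 17 + ((78 − 53) / 29) × 5 = 21.3103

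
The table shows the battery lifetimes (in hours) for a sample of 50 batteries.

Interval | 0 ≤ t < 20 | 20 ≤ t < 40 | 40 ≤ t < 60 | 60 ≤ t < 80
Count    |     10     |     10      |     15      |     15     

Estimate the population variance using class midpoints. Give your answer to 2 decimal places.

484.00

Midpoints: 10, 30, 50, 70
n = 50, Σfm = 2200, mean = 44.0000
Σfm² = 121000
Σf(m − x̄)² = Σfm² − (Σfm)²/n = 121000 − 2200²/50 = 24200.0000
Population variance = 24200.0000 / 50 = 484.0000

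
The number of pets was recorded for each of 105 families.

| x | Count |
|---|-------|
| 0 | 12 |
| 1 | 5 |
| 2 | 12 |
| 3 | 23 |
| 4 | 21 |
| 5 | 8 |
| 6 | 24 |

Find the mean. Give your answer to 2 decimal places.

3.49

Values: 0, 1, 2, 3, 4, 5, 6
Σfx = 12×0 + 5×1 + 12×2 + 23×3 + 21×4 + 8×5 + 24×6 = 366
n = Σf = 105
Mean = 366 / 105 = 3.4857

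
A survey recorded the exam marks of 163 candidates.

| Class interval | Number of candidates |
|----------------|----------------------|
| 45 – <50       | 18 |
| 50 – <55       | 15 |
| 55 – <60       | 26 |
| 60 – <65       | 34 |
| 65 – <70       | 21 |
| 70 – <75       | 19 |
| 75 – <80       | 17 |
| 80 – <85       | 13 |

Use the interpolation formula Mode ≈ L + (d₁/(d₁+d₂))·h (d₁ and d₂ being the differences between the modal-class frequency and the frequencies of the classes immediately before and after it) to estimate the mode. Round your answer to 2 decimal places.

61.90

Modal class: 60 – <65 (highest frequency 34).
d₁ = 34 − 26 = 8, d₂ = 34 − 21 = 13
Mode ≈ 60 + (8/(8+13)) × 5 = 60 + 1.9048 = 61.9048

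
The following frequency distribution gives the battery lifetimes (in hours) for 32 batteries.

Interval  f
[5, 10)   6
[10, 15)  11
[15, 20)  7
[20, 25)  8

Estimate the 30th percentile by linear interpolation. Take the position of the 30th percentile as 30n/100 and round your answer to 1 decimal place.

11.6

Cumulative frequencies: 6, 17, 24, 32
n = 32; position = 30n/100 = 9.6.
This falls in the class [10, 15): L = 10, F = 6, f = 11, h = 5.
30th percentile ≈ 10 + ((9.6 − 6) / 11) × 5 = 11.6364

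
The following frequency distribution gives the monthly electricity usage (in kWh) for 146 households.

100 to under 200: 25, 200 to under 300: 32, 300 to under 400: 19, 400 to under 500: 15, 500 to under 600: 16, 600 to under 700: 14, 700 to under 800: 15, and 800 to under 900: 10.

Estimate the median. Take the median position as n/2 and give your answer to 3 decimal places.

384.211

Cumulative frequencies: 25, 57, 76, 91, 107, 121, 136, 146
n = 146; position = n/2 = 73.
This falls in the class 300 to under 400: L = 300, F = 57, f = 19, h = 100.
Median ≈ 300 + ((73 − 57) / 19) × 100 = 384.2105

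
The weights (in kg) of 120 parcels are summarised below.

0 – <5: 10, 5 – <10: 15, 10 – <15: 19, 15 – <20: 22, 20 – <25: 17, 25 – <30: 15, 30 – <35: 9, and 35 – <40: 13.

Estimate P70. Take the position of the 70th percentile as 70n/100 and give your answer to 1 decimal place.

25.3

Cumulative frequencies: 10, 25, 44, 66, 83, 98, 107, 120
n = 120; position = 70n/100 = 84.
This falls in the class 25 – <30: L = 25, F = 83, f = 15, h = 5.
70th percentile ≈ 25 + ((84 − 83) / 15) × 5 = 25.3333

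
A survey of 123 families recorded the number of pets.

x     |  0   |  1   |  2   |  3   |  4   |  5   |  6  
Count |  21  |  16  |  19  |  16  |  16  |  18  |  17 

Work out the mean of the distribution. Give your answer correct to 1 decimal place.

2.9

Values: 0, 1, 2, 3, 4, 5, 6
Σfx = 21×0 + 16×1 + 19×2 + 16×3 + 16×4 + 18×5 + 17×6 = 358
n = Σf = 123
Mean = 358 / 123 = 2.9106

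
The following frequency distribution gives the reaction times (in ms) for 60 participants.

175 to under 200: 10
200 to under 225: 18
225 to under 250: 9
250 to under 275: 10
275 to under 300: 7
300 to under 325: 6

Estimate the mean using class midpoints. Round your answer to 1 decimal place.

239.2

Midpoints: 187.5, 212.5, 237.5, 262.5, 287.5, 312.5
Σfm = 10×187.5 + 18×212.5 + 9×237.5 + 10×262.5 + 7×287.5 + 6×312.5 = 14350
n = Σf = 60
Mean = 14350 / 60 = 239.1667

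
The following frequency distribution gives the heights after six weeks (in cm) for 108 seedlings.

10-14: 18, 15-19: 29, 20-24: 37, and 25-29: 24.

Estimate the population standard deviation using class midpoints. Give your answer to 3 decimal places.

5.033

Midpoints: 12, 17, 22, 27
n = 108, Σfm = 2171, mean = 20.1019
Σfm² = 46377
Σf(m − x̄)² = Σfm² − (Σfm)²/n = 46377 − 2171²/108 = 2735.8796
Population variance = 2735.8796 / 108 = 25.3322
Standard deviation = √25.3322 = 5.0331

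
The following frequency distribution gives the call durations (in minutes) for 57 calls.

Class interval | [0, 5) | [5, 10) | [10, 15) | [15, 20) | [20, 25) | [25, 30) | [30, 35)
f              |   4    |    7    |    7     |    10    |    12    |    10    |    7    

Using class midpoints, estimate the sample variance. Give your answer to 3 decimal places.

79.903

Midpoints: 2.5, 7.5, 12.5, 17.5, 22.5, 27.5, 32.5
n = 57, Σfm = 1097.5, mean = 19.2544
Σfm² = 25606.25
Σf(m − x̄)² = Σfm² − (Σfm)²/n = 25606.25 − 1097.5²/57 = 4474.5614
Sample variance = 4474.5614 / 56 = 79.9029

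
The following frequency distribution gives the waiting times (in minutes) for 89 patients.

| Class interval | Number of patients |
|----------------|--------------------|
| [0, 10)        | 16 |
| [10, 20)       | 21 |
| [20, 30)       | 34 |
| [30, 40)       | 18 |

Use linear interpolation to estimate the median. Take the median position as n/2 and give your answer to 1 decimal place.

22.2

Cumulative frequencies: 16, 37, 71, 89
n = 89; position = n/2 = 44.5.
This falls in the class [20, 30): L = 20, F = 37, f = 34, h = 10.
Median ≈ 20 + ((44.5 − 37) / 34) × 10 = 22.2059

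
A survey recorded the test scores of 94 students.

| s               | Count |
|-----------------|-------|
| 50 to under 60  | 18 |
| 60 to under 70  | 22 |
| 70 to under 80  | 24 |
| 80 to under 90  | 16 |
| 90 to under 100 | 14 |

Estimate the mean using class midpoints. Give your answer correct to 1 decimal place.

Midpoints: 55, 65, 75, 85, 95
Σfm = 18×55 + 22×65 + 24×75 + 16×85 + 14×95 = 6910
n = Σf = 94
Mean = 6910 / 94 = 73.5106

73.5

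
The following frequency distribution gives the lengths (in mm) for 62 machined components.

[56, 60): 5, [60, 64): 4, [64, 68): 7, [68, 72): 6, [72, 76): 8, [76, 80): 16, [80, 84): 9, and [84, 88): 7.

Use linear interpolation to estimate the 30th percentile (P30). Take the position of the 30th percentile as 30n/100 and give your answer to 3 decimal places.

69.733

Cumulative frequencies: 5, 9, 16, 22, 30, 46, 55, 62
n = 62; position = 30n/100 = 18.6.
This falls in the class [68, 72): L = 68, F = 16, f = 6, h = 4.
30th percentile ≈ 68 + ((18.6 − 16) / 6) × 4 = 69.7333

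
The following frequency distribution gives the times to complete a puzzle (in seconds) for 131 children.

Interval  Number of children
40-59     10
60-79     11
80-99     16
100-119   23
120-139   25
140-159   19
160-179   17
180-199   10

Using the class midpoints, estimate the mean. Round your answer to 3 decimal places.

122.630

Midpoints: 49.5, 69.5, 89.5, 109.5, 129.5, 149.5, 169.5, 189.5
Σfm = 10×49.5 + 11×69.5 + 16×89.5 + 23×109.5 + 25×129.5 + 19×149.5 + 17×169.5 + 10×189.5 = 16064.5
n = Σf = 131
Mean = 16064.5 / 131 = 122.6298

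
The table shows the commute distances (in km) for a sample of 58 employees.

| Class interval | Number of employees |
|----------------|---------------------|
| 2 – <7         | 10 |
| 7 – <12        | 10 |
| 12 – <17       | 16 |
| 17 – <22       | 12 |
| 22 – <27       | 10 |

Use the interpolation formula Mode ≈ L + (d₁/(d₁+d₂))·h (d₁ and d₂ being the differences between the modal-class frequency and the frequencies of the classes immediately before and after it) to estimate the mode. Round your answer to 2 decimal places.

15.00

Modal class: 12 – <17 (highest frequency 16).
d₁ = 16 − 10 = 6, d₂ = 16 − 12 = 4
Mode ≈ 12 + (6/(6+4)) × 5 = 12 + 3.0000 = 15.0000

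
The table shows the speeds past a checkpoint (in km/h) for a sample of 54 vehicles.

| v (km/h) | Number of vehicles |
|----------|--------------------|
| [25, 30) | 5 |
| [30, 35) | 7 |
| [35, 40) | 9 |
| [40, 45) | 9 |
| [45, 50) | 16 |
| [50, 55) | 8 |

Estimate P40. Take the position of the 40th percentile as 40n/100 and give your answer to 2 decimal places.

40.33

Cumulative frequencies: 5, 12, 21, 30, 46, 54
n = 54; position = 40n/100 = 21.6.
This falls in the class [40, 45): L = 40, F = 21, f = 9, h = 5.
40th percentile ≈ 40 + ((21.6 − 21) / 9) × 5 = 40.3333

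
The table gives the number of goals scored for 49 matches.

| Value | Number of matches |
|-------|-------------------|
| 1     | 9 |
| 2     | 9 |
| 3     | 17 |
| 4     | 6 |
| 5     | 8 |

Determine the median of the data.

Cumulative frequencies: 9, 18, 35, 41, 49
n = 49, so the median is the value in position (n+1)/2 = 25.
Position 25 falls at value 3.

3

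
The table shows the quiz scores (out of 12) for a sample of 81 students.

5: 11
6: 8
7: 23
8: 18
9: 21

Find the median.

7

Cumulative frequencies: 11, 19, 42, 60, 81
n = 81, so the median is the value in position (n+1)/2 = 41.
Position 41 falls at value 7.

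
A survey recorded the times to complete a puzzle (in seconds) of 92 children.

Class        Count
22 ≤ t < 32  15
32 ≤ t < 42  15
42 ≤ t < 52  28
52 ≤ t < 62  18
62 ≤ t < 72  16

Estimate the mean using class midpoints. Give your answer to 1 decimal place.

47.5

Midpoints: 27, 37, 47, 57, 67
Σfm = 15×27 + 15×37 + 28×47 + 18×57 + 16×67 = 4374
n = Σf = 92
Mean = 4374 / 92 = 47.5435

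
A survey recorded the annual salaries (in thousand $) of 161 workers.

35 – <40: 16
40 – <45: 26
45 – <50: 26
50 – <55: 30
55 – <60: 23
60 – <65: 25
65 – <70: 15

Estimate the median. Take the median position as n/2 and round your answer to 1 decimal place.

52.1

Cumulative frequencies: 16, 42, 68, 98, 121, 146, 161
n = 161; position = n/2 = 80.5.
This falls in the class 50 – <55: L = 50, F = 68, f = 30, h = 5.
Median ≈ 50 + ((80.5 − 68) / 30) × 5 = 52.0833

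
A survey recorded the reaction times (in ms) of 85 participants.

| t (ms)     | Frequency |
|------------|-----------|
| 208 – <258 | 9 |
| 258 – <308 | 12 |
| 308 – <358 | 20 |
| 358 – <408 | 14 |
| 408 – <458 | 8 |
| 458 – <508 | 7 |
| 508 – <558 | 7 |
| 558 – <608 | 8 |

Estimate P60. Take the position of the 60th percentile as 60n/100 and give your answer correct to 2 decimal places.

Cumulative frequencies: 9, 21, 41, 55, 63, 70, 77, 85
n = 85; position = 60n/100 = 51.
This falls in the class 358 – <408: L = 358, F = 41, f = 14, h = 50.
60th percentile ≈ 358 + ((51 − 41) / 14) × 50 = 393.7143

393.71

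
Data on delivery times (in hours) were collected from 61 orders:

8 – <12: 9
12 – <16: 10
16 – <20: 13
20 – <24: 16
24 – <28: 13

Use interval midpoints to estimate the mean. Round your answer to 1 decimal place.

Midpoints: 10, 14, 18, 22, 26
Σfm = 9×10 + 10×14 + 13×18 + 16×22 + 13×26 = 1154
n = Σf = 61
Mean = 1154 / 61 = 18.9180

18.9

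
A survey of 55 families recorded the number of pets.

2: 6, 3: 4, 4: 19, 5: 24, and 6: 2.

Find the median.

4

Cumulative frequencies: 6, 10, 29, 53, 55
n = 55, so the median is the value in position (n+1)/2 = 28.
Position 28 falls at value 4.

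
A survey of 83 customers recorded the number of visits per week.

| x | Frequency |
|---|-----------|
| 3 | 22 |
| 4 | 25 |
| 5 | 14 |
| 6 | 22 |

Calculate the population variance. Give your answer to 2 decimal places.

1.31

Values: 3, 4, 5, 6
n = 83, Σfx = 368, mean = 4.4337
Σfx² = 1740
Σf(x − x̄)² = Σfx² − (Σfx)²/n = 1740 − 368²/83 = 108.3855
Population variance = 108.3855 / 83 = 1.3058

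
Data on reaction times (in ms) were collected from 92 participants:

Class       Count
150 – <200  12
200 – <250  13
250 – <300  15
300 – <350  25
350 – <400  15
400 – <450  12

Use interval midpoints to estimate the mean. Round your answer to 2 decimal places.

Midpoints: 175, 225, 275, 325, 375, 425
Σfm = 12×175 + 13×225 + 15×275 + 25×325 + 15×375 + 12×425 = 28000
n = Σf = 92
Mean = 28000 / 92 = 304.3478

304.35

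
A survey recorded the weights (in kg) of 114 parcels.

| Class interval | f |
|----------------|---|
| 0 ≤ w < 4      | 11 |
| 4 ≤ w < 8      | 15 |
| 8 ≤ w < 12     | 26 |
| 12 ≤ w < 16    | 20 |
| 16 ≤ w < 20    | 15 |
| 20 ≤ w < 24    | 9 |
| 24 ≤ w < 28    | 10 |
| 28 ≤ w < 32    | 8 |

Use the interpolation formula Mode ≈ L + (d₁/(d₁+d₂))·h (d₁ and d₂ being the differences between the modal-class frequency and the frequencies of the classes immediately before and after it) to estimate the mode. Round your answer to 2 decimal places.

10.59

Modal class: 8 ≤ w < 12 (highest frequency 26).
d₁ = 26 − 15 = 11, d₂ = 26 − 20 = 6
Mode ≈ 8 + (11/(11+6)) × 4 = 8 + 2.5882 = 10.5882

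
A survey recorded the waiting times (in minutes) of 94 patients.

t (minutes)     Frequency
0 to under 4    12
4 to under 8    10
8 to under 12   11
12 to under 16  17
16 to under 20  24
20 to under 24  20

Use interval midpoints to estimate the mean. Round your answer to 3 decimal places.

Midpoints: 2, 6, 10, 14, 18, 22
Σfm = 12×2 + 10×6 + 11×10 + 17×14 + 24×18 + 20×22 = 1304
n = Σf = 94
Mean = 1304 / 94 = 13.8723

13.872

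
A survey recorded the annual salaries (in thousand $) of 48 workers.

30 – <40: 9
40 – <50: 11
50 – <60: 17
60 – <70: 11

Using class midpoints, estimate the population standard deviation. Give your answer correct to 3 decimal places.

10.333

Midpoints: 35, 45, 55, 65
n = 48, Σfm = 2460, mean = 51.2500
Σfm² = 131200
Σf(m − x̄)² = Σfm² − (Σfm)²/n = 131200 − 2460²/48 = 5125.0000
Population variance = 5125.0000 / 48 = 106.7708
Standard deviation = √106.7708 = 10.3330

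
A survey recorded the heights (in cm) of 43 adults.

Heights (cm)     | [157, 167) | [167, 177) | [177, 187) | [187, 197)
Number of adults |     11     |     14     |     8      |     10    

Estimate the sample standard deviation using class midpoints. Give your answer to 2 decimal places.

Midpoints: 162, 172, 182, 192
n = 43, Σfm = 7566, mean = 175.9535
Σfm² = 1336492
Σf(m − x̄)² = Σfm² − (Σfm)²/n = 1336492 − 7566²/43 = 5227.9070
Sample variance = 5227.9070 / 42 = 124.4740
Standard deviation = √124.4740 = 11.1568

11.16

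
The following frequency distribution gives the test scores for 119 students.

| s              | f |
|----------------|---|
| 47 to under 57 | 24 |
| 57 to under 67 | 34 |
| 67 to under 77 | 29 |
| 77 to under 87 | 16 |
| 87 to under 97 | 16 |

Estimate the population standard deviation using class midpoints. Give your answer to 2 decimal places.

Midpoints: 52, 62, 72, 82, 92
n = 119, Σfm = 8228, mean = 69.1429
Σfm² = 588936
Σf(m − x̄)² = Σfm² − (Σfm)²/n = 588936 − 8228²/119 = 20028.5714
Population variance = 20028.5714 / 119 = 168.3073
Standard deviation = √168.3073 = 12.9733

12.97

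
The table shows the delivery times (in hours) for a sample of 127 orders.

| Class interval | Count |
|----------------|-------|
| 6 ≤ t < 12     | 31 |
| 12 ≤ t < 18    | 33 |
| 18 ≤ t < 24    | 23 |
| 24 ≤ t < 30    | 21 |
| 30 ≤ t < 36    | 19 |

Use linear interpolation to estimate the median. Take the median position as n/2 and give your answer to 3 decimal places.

17.909

Cumulative frequencies: 31, 64, 87, 108, 127
n = 127; position = n/2 = 63.5.
This falls in the class 12 ≤ t < 18: L = 12, F = 31, f = 33, h = 6.
Median ≈ 12 + ((63.5 − 31) / 33) × 6 = 17.9091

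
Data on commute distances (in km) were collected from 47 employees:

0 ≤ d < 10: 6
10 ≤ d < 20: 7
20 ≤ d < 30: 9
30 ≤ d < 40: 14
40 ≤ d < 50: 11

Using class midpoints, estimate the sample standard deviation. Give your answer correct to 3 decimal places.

13.421

Midpoints: 5, 15, 25, 35, 45
n = 47, Σfm = 1345, mean = 28.6170
Σfm² = 46775
Σf(m − x̄)² = Σfm² − (Σfm)²/n = 46775 − 1345²/47 = 8285.1064
Sample variance = 8285.1064 / 46 = 180.1110
Standard deviation = √180.1110 = 13.4205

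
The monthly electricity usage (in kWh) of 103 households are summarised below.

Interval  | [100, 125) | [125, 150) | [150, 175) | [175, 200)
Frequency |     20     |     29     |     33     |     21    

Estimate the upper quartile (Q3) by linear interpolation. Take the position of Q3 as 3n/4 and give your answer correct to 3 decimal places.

Cumulative frequencies: 20, 49, 82, 103
n = 103; position = 3n/4 = 77.25.
This falls in the class [150, 175): L = 150, F = 49, f = 33, h = 25.
Upper quartile ≈ 150 + ((77.25 − 49) / 33) × 25 = 171.4015

171.402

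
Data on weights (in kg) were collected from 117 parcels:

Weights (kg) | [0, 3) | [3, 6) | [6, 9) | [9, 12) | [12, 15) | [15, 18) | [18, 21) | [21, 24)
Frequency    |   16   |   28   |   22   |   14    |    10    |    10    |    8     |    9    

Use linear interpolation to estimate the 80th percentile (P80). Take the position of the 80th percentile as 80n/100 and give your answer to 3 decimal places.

16.080

Cumulative frequencies: 16, 44, 66, 80, 90, 100, 108, 117
n = 117; position = 80n/100 = 93.6.
This falls in the class [15, 18): L = 15, F = 90, f = 10, h = 3.
80th percentile ≈ 15 + ((93.6 − 90) / 10) × 3 = 16.0800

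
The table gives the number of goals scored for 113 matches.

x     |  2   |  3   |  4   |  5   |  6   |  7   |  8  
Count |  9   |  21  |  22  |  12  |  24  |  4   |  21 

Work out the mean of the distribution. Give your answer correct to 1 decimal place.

5.0

Values: 2, 3, 4, 5, 6, 7, 8
Σfx = 9×2 + 21×3 + 22×4 + 12×5 + 24×6 + 4×7 + 21×8 = 569
n = Σf = 113
Mean = 569 / 113 = 5.0354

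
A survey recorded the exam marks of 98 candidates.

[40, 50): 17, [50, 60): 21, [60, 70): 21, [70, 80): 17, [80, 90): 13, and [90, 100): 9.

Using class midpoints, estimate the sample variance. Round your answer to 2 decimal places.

244.02

Midpoints: 45, 55, 65, 75, 85, 95
n = 98, Σfm = 6520, mean = 66.5306
Σfm² = 457450
Σf(m − x̄)² = Σfm² − (Σfm)²/n = 457450 − 6520²/98 = 23670.4082
Sample variance = 23670.4082 / 97 = 244.0248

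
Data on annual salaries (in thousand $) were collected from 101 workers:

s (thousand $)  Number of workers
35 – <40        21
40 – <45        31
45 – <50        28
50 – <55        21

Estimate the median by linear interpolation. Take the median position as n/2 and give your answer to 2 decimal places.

44.76

Cumulative frequencies: 21, 52, 80, 101
n = 101; position = n/2 = 50.5.
This falls in the class 40 – <45: L = 40, F = 21, f = 31, h = 5.
Median ≈ 40 + ((50.5 − 21) / 31) × 5 = 44.7581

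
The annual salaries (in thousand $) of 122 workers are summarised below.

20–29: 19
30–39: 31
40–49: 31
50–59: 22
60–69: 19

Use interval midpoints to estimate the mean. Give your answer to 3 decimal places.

Midpoints: 24.5, 34.5, 44.5, 54.5, 64.5
Σfm = 19×24.5 + 31×34.5 + 31×44.5 + 22×54.5 + 19×64.5 = 5339
n = Σf = 122
Mean = 5339 / 122 = 43.7623

43.762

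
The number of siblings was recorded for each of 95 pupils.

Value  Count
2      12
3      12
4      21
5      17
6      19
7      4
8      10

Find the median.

5

Cumulative frequencies: 12, 24, 45, 62, 81, 85, 95
n = 95, so the median is the value in position (n+1)/2 = 48.
Position 48 falls at value 5.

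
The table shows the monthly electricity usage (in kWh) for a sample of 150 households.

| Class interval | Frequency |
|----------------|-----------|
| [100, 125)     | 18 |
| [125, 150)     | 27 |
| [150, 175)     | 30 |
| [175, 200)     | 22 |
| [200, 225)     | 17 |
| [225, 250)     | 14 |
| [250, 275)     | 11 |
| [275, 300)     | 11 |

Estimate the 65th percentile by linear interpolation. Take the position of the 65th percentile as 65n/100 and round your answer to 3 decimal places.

Cumulative frequencies: 18, 45, 75, 97, 114, 128, 139, 150
n = 150; position = 65n/100 = 97.5.
This falls in the class [200, 225): L = 200, F = 97, f = 17, h = 25.
65th percentile ≈ 200 + ((97.5 − 97) / 17) × 25 = 200.7353

200.735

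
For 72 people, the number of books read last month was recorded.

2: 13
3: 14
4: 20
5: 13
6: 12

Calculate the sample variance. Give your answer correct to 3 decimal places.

1.787

Values: 2, 3, 4, 5, 6
n = 72, Σfx = 285, mean = 3.9583
Σfx² = 1255
Σf(x − x̄)² = Σfx² − (Σfx)²/n = 1255 − 285²/72 = 126.8750
Sample variance = 126.8750 / 71 = 1.7870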